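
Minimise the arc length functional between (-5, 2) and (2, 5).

Arc-length functional: J[y] = ∫ sqrt(1 + (y')^2) dx.
Lagrangian L = sqrt(1 + (y')^2) has no explicit y dependence, so ∂L/∂y = 0 and the Euler-Lagrange equation gives
    d/dx( y' / sqrt(1 + (y')^2) ) = 0  ⇒  y' / sqrt(1 + (y')^2) = const.
Hence y' is constant, so y(x) is affine.
Fitting the endpoints (-5, 2) and (2, 5):
    slope m = (5 − 2) / (2 − (-5)) = 3/7,
    intercept c = 2 − m·(-5) = 29/7.
Extremal: y(x) = (3/7) x + 29/7.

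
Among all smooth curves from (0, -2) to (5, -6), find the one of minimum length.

Arc-length functional: J[y] = ∫ sqrt(1 + (y')^2) dx.
Lagrangian L = sqrt(1 + (y')^2) has no explicit y dependence, so ∂L/∂y = 0 and the Euler-Lagrange equation gives
    d/dx( y' / sqrt(1 + (y')^2) ) = 0  ⇒  y' / sqrt(1 + (y')^2) = const.
Hence y' is constant, so y(x) is affine.
Fitting the endpoints (0, -2) and (5, -6):
    slope m = ((-6) − (-2)) / (5 − 0) = -4/5,
    intercept c = (-2) − m·0 = -2.
Extremal: y(x) = (-4/5) x - 2.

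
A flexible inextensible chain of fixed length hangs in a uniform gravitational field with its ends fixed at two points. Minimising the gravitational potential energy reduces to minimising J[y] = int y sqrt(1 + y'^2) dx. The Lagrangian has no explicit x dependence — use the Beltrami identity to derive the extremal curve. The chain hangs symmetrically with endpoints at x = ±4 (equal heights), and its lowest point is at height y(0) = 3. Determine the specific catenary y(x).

The Lagrangian L(y, y') = y sqrt(1 + y'^2) has no explicit x dependence, so the Beltrami identity applies:
    L − y' ∂L/∂y' = C.
Compute ∂L/∂y' = y · y' / sqrt(1 + y'^2). Then
    L − y' ∂L/∂y'
    = y sqrt(1 + y'^2) − y · y'^2 / sqrt(1 + y'^2)
    = y (1 + y'^2 − y'^2) / sqrt(1 + y'^2)
    = y / sqrt(1 + y'^2) = C.
Squaring gives y^2 = C^2 (1 + y'^2), i.e.
    y'^2 = y^2 / C^2 − 1.
Separating variables,
    dy / sqrt(y^2 − C^2) = dx / C,
and integrating gives arccosh(y / C) = (x − a)/C, so
    y(x) = C cosh((x − a)/C),
the catenary. The constants C and a are fixed by the two endpoint conditions (and, for the hanging-chain problem, the length constraint selects C).
Now fit the given data. The endpoints x = ±4 are symmetric at equal height, so the catenary is even about its minimum: a = 0 and y(x) = C cosh(x/C). The lowest point is y(0) = C cosh(0) = C, and we are told y(0) = 3, so C = 3. Therefore
    y(x) = 3 cosh(x/3),
and at the endpoints
    y(±4) = 3 cosh(4/3).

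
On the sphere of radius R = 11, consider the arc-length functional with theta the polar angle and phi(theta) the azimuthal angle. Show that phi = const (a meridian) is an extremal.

On the sphere of radius R = 11 with spherical coordinates (θ, φ), the induced metric is
    ds^2 = 121(dθ^2 + sin^2(θ) dφ^2).
Using θ as the parameter, the arc-length functional becomes
    J[φ] = ∫ 11 sqrt(1 + sin^2(θ) (dφ/dθ)^2) dθ.
So L = 11 sqrt(1 + sin^2(θ) φ'^2). Compute
    ∂L/∂φ = 0  (L has no explicit φ dependence),
    ∂L/∂φ' = 11 sin^2(θ) φ' / sqrt(1 + sin^2(θ) φ'^2).
For the candidate φ(θ) = c (constant), φ' = 0, so ∂L/∂φ' evaluated along the candidate vanishes, and ∂L/∂φ is identically zero. Hence
    d/dθ(∂L/∂φ') − ∂L/∂φ = 0
is satisfied. Therefore meridians φ = const are extremals of arc length — they are geodesics on the sphere.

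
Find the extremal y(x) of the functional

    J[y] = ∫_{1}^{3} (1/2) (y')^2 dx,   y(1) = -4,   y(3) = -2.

The Lagrangian is L = (1/2) (y')^2.
Compute ∂L/∂y = 0, ∂L/∂y' = y'.
The Euler-Lagrange equation d/dx(∂L/∂y') − ∂L/∂y = 0 reduces to
    y'' = 0.
Its general solution is
    y(x) = A x + B,
with A, B fixed by the endpoint conditions.
Applying the endpoint conditions y(1) = -4 and y(3) = -2: solve A·1 + B = -4 and A·3 + B = -2. Subtracting gives A(3 − 1) = -2 − -4, so A = 1, and B = -4 − A·1 = -5. Therefore
    y(x) = x - 5.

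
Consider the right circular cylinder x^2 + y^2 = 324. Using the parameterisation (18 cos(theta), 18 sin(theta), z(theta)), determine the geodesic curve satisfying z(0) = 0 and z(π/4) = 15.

Parameterise the cylinder of radius R = 18 as
    r(θ) = (18 cos θ, 18 sin θ, z(θ)).
The arc-length element is
    ds = sqrt(324 + (dz/dθ)^2) dθ,
so the Lagrangian is L = sqrt(324 + z'^2).
L depends on z' only, not on z or θ, so ∂L/∂z = 0 and
    ∂L/∂z' = z' / sqrt(324 + z'^2).
The Euler-Lagrange equation gives
    d/dθ( z' / sqrt(324 + z'^2) ) = 0,
so z' is constant. Integrating once:
    z(θ) = a θ + b,
a helix on the cylinder (a straight line when the cylinder is unrolled). The constants a, b are determined by the endpoint conditions.
With endpoint conditions z(0) = 0 and z(π/4) = 15: from z(0) = b we get b = 0, and a·π/4 + 0 = 15 gives a = 60/π, so
    z(θ) = (60/π) θ.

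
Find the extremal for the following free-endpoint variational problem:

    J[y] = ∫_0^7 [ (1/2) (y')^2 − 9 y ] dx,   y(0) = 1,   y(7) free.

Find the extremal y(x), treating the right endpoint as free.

The Lagrangian L = (1/2) (y')^2 − 9 y gives
    ∂L/∂y = −9,   ∂L/∂y' = y'.
Euler-Lagrange: d/dx(y') − (−9) = 0, i.e. y'' + 9 = 0, so
    y(x) = −(9/2) x^2 + C1 x + C2.
Fixed left endpoint y(0) = 1 ⇒ C2 = 1.
The right endpoint x = 7 is free, so the natural (transversality) condition is ∂L/∂y' |_{x=7} = 0, i.e. y'(7) = 0.
Compute y'(x) = −9 x + C1, so y'(7) = −63 + C1 = 0 ⇒ C1 = 63.
Therefore the extremal is
    y(x) = −(9/2) x^2 + 63 x + 1.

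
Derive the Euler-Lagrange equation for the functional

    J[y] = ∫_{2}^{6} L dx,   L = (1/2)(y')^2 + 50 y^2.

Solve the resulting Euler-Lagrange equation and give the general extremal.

The Lagrangian is L = (1/2)(y')^2 + 50 y^2.
∂L/∂y = 100y.
∂L/∂y' = y'.
The Euler-Lagrange equation d/dx(∂L/∂y') − ∂L/∂y = 0 becomes:
    y'' - 100 y = 0
General solution: y(x) = A e^(10x) + B e^(-10x), where A and B are arbitrary constants fixed by the endpoint conditions.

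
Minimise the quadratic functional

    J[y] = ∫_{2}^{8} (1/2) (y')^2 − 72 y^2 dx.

The Lagrangian is L = (1/2) (y')^2 − 72 y^2.
Compute ∂L/∂y = -144y, ∂L/∂y' = y'.
The Euler-Lagrange equation d/dx(∂L/∂y') − ∂L/∂y = 0 reduces to
    y'' + 144 y = 0.
Its general solution is
    y(x) = A sin(12x) + B cos(12x),
with A, B fixed by the endpoint conditions.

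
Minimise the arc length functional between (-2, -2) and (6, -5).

Arc-length functional: J[y] = ∫ sqrt(1 + (y')^2) dx.
Lagrangian L = sqrt(1 + (y')^2) has no explicit y dependence, so ∂L/∂y = 0 and the Euler-Lagrange equation gives
    d/dx( y' / sqrt(1 + (y')^2) ) = 0  ⇒  y' / sqrt(1 + (y')^2) = const.
Hence y' is constant, so y(x) is affine.
Fitting the endpoints (-2, -2) and (6, -5):
    slope m = ((-5) − (-2)) / (6 − (-2)) = -3/8,
    intercept c = (-2) − m·(-2) = -11/4.
Extremal: y(x) = (-3/8) x - 11/4.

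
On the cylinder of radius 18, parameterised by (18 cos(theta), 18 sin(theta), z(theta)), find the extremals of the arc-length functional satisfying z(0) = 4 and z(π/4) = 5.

Parameterise the cylinder of radius R = 18 as
    r(θ) = (18 cos θ, 18 sin θ, z(θ)).
The arc-length element is
    ds = sqrt(324 + (dz/dθ)^2) dθ,
so the Lagrangian is L = sqrt(324 + z'^2).
L depends on z' only, not on z or θ, so ∂L/∂z = 0 and
    ∂L/∂z' = z' / sqrt(324 + z'^2).
The Euler-Lagrange equation gives
    d/dθ( z' / sqrt(324 + z'^2) ) = 0,
so z' is constant. Integrating once:
    z(θ) = a θ + b,
a helix on the cylinder (a straight line when the cylinder is unrolled). The constants a, b are determined by the endpoint conditions.
With endpoint conditions z(0) = 4 and z(π/4) = 5: from z(0) = b we get b = 4, and a·π/4 + 4 = 5 gives a = 4/π, so
    z(θ) = (4/π) θ + 4.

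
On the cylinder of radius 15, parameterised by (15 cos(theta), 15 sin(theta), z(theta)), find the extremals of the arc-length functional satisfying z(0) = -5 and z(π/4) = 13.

Parameterise the cylinder of radius R = 15 as
    r(θ) = (15 cos θ, 15 sin θ, z(θ)).
The arc-length element is
    ds = sqrt(225 + (dz/dθ)^2) dθ,
so the Lagrangian is L = sqrt(225 + z'^2).
L depends on z' only, not on z or θ, so ∂L/∂z = 0 and
    ∂L/∂z' = z' / sqrt(225 + z'^2).
The Euler-Lagrange equation gives
    d/dθ( z' / sqrt(225 + z'^2) ) = 0,
so z' is constant. Integrating once:
    z(θ) = a θ + b,
a helix on the cylinder (a straight line when the cylinder is unrolled). The constants a, b are determined by the endpoint conditions.
With endpoint conditions z(0) = -5 and z(π/4) = 13: from z(0) = b we get b = -5, and a·π/4 + -5 = 13 gives a = 72/π, so
    z(θ) = (72/π) θ − 5.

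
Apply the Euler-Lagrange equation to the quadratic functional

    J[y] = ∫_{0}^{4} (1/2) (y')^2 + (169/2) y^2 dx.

The Lagrangian is L = (1/2) (y')^2 + (169/2) y^2.
Compute ∂L/∂y = 169y, ∂L/∂y' = y'.
The Euler-Lagrange equation d/dx(∂L/∂y') − ∂L/∂y = 0 reduces to
    y'' − 169 y = 0.
Its general solution is
    y(x) = A e^(13x) + B e^(−13x),
with A, B fixed by the endpoint conditions.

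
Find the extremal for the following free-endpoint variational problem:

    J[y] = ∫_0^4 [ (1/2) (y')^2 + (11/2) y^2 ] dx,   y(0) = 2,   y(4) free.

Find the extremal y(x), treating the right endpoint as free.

The Lagrangian L = (1/2) (y')^2 + (11/2) y^2 gives
    ∂L/∂y = 11 y,   ∂L/∂y' = y'.
Euler-Lagrange: y'' − 11 y = 0.
With k = sqrt(11), the general solution is
    y(x) = A cosh(sqrt(11) x) + B sinh(sqrt(11) x).
Fixed left endpoint y(0) = 2 ⇒ A = 2.
The right endpoint x = 4 is free, so the natural (transversality) condition is ∂L/∂y' |_{x=4} = 0, i.e. y'(4) = 0.
Compute y'(x) = A k sinh(k x) + B k cosh(k x), so
    y'(4) = A k sinh(k·4) + B k cosh(k·4) = 0
    ⇒ B = −A tanh(k·4) = − 2 tanh(sqrt(11)·4).
Therefore the extremal is
    y(x) = 2 cosh(sqrt(11) x) − 2 tanh(sqrt(11)·4) sinh(sqrt(11) x).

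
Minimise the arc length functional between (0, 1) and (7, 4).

Arc-length functional: J[y] = ∫ sqrt(1 + (y')^2) dx.
Lagrangian L = sqrt(1 + (y')^2) has no explicit y dependence, so ∂L/∂y = 0 and the Euler-Lagrange equation gives
    d/dx( y' / sqrt(1 + (y')^2) ) = 0  ⇒  y' / sqrt(1 + (y')^2) = const.
Hence y' is constant, so y(x) is affine.
Fitting the endpoints (0, 1) and (7, 4):
    slope m = (4 − 1) / (7 − 0) = 3/7,
    intercept c = 1 − m·0 = 1.
Extremal: y(x) = (3/7) x + 1.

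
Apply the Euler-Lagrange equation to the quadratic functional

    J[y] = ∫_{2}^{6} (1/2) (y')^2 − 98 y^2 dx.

The Lagrangian is L = (1/2) (y')^2 − 98 y^2.
Compute ∂L/∂y = -196y, ∂L/∂y' = y'.
The Euler-Lagrange equation d/dx(∂L/∂y') − ∂L/∂y = 0 reduces to
    y'' + 196 y = 0.
Its general solution is
    y(x) = A sin(14x) + B cos(14x),
with A, B fixed by the endpoint conditions.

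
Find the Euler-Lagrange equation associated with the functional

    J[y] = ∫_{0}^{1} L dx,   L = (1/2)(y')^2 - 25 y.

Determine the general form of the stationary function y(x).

The Lagrangian is L = (1/2)(y')^2 - 25 y.
∂L/∂y = -25.
∂L/∂y' = y'.
The Euler-Lagrange equation d/dx(∂L/∂y') − ∂L/∂y = 0 becomes:
    y'' + 25 = 0
General solution: y(x) = -(25/2) x^2 + A x + B, where A and B are arbitrary constants fixed by the endpoint conditions.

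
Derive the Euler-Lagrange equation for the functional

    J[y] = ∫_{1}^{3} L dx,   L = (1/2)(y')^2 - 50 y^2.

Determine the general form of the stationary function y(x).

The Lagrangian is L = (1/2)(y')^2 - 50 y^2.
∂L/∂y = -100y.
∂L/∂y' = y'.
The Euler-Lagrange equation d/dx(∂L/∂y') − ∂L/∂y = 0 becomes:
    y'' + 100 y = 0
General solution: y(x) = A sin(10x) + B cos(10x), where A and B are arbitrary constants fixed by the endpoint conditions.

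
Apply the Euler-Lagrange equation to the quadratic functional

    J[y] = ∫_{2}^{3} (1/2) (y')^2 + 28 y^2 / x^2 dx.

The Lagrangian is L = (1/2) (y')^2 + 28 y^2 / x^2.
Compute ∂L/∂y = 56y/x^2, ∂L/∂y' = y'.
The Euler-Lagrange equation d/dx(∂L/∂y') − ∂L/∂y = 0 reduces to
    y'' − 56/x^2 · y = 0  (x > 0).
Its general solution is
    y(x) = A x^8 + B x^(-7),
with A, B fixed by the endpoint conditions.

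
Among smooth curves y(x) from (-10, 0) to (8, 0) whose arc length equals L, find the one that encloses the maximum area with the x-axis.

Set up the augmented Lagrangian using a multiplier λ for the length constraint:
    F(y, y') = y − λ sqrt(1 + y'^2).
F has no explicit x dependence, so the Beltrami identity yields a first integral
    F − y' ∂F/∂y' = C.
Compute ∂F/∂y' = −λ y' / sqrt(1 + y'^2). Then
    y − λ sqrt(1 + y'^2) + λ y'^2 / sqrt(1 + y'^2) = C
    ⇒  y − λ / sqrt(1 + y'^2) = C.
Solving for y' and integrating gives
    (x − a)^2 + (y − b)^2 = λ^2,
a circular arc of radius λ. The constants a, b are determined by the endpoint conditions y(-10) = y(8) = 0, and λ is fixed implicitly by the length constraint
    ∫_{-10}^{8} sqrt(1 + y'^2) dx = L.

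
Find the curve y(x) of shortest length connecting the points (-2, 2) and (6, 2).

Arc-length functional: J[y] = ∫ sqrt(1 + (y')^2) dx.
Lagrangian L = sqrt(1 + (y')^2) has no explicit y dependence, so ∂L/∂y = 0 and the Euler-Lagrange equation gives
    d/dx( y' / sqrt(1 + (y')^2) ) = 0  ⇒  y' / sqrt(1 + (y')^2) = const.
Hence y' is constant, so y(x) is affine.
Fitting the endpoints (-2, 2) and (6, 2):
    slope m = (2 − 2) / (6 − (-2)) = 0,
    intercept c = 2 − m·(-2) = 2.
Extremal: y(x) = 2.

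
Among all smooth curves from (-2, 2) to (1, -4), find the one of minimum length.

Arc-length functional: J[y] = ∫ sqrt(1 + (y')^2) dx.
Lagrangian L = sqrt(1 + (y')^2) has no explicit y dependence, so ∂L/∂y = 0 and the Euler-Lagrange equation gives
    d/dx( y' / sqrt(1 + (y')^2) ) = 0  ⇒  y' / sqrt(1 + (y')^2) = const.
Hence y' is constant, so y(x) is affine.
Fitting the endpoints (-2, 2) and (1, -4):
    slope m = ((-4) − 2) / (1 − (-2)) = -2,
    intercept c = 2 − m·(-2) = -2.
Extremal: y(x) = -2 x - 2.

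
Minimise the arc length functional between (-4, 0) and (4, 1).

Arc-length functional: J[y] = ∫ sqrt(1 + (y')^2) dx.
Lagrangian L = sqrt(1 + (y')^2) has no explicit y dependence, so ∂L/∂y = 0 and the Euler-Lagrange equation gives
    d/dx( y' / sqrt(1 + (y')^2) ) = 0  ⇒  y' / sqrt(1 + (y')^2) = const.
Hence y' is constant, so y(x) is affine.
Fitting the endpoints (-4, 0) and (4, 1):
    slope m = (1 − 0) / (4 − (-4)) = 1/8,
    intercept c = 0 − m·(-4) = 1/2.
Extremal: y(x) = (1/8) x + 1/2.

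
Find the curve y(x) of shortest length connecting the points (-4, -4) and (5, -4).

Arc-length functional: J[y] = ∫ sqrt(1 + (y')^2) dx.
Lagrangian L = sqrt(1 + (y')^2) has no explicit y dependence, so ∂L/∂y = 0 and the Euler-Lagrange equation gives
    d/dx( y' / sqrt(1 + (y')^2) ) = 0  ⇒  y' / sqrt(1 + (y')^2) = const.
Hence y' is constant, so y(x) is affine.
Fitting the endpoints (-4, -4) and (5, -4):
    slope m = ((-4) − (-4)) / (5 − (-4)) = 0,
    intercept c = (-4) − m·(-4) = -4.
Extremal: y(x) = -4.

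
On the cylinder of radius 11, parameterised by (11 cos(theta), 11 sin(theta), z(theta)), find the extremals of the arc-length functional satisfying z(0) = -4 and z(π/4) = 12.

Parameterise the cylinder of radius R = 11 as
    r(θ) = (11 cos θ, 11 sin θ, z(θ)).
The arc-length element is
    ds = sqrt(121 + (dz/dθ)^2) dθ,
so the Lagrangian is L = sqrt(121 + z'^2).
L depends on z' only, not on z or θ, so ∂L/∂z = 0 and
    ∂L/∂z' = z' / sqrt(121 + z'^2).
The Euler-Lagrange equation gives
    d/dθ( z' / sqrt(121 + z'^2) ) = 0,
so z' is constant. Integrating once:
    z(θ) = a θ + b,
a helix on the cylinder (a straight line when the cylinder is unrolled). The constants a, b are determined by the endpoint conditions.
With endpoint conditions z(0) = -4 and z(π/4) = 12: from z(0) = b we get b = -4, and a·π/4 + -4 = 12 gives a = 64/π, so
    z(θ) = (64/π) θ − 4.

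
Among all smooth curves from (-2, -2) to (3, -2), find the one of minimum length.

Arc-length functional: J[y] = ∫ sqrt(1 + (y')^2) dx.
Lagrangian L = sqrt(1 + (y')^2) has no explicit y dependence, so ∂L/∂y = 0 and the Euler-Lagrange equation gives
    d/dx( y' / sqrt(1 + (y')^2) ) = 0  ⇒  y' / sqrt(1 + (y')^2) = const.
Hence y' is constant, so y(x) is affine.
Fitting the endpoints (-2, -2) and (3, -2):
    slope m = ((-2) − (-2)) / (3 − (-2)) = 0,
    intercept c = (-2) − m·(-2) = -2.
Extremal: y(x) = -2.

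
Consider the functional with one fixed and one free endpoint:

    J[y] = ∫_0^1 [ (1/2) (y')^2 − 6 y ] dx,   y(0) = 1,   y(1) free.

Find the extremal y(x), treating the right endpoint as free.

The Lagrangian L = (1/2) (y')^2 − 6 y gives
    ∂L/∂y = −6,   ∂L/∂y' = y'.
Euler-Lagrange: d/dx(y') − (−6) = 0, i.e. y'' + 6 = 0, so
    y(x) = −(6/2) x^2 + C1 x + C2.
Fixed left endpoint y(0) = 1 ⇒ C2 = 1.
The right endpoint x = 1 is free, so the natural (transversality) condition is ∂L/∂y' |_{x=1} = 0, i.e. y'(1) = 0.
Compute y'(x) = −6 x + C1, so y'(1) = −6 + C1 = 0 ⇒ C1 = 6.
Therefore the extremal is
    y(x) = −3 x^2 + 6 x + 1.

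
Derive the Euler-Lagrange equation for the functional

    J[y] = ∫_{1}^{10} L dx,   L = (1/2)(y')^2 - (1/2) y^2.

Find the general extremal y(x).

The Lagrangian is L = (1/2)(y')^2 - (1/2) y^2.
∂L/∂y = -y.
∂L/∂y' = y'.
The Euler-Lagrange equation d/dx(∂L/∂y') − ∂L/∂y = 0 becomes:
    y'' + y = 0
General solution: y(x) = A sin(x) + B cos(x), where A and B are arbitrary constants fixed by the endpoint conditions.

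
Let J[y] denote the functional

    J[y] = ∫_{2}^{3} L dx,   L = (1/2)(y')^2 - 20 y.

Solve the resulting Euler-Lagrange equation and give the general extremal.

The Lagrangian is L = (1/2)(y')^2 - 20 y.
∂L/∂y = -20.
∂L/∂y' = y'.
The Euler-Lagrange equation d/dx(∂L/∂y') − ∂L/∂y = 0 becomes:
    y'' + 20 = 0
General solution: y(x) = -10 x^2 + A x + B, where A and B are arbitrary constants fixed by the endpoint conditions.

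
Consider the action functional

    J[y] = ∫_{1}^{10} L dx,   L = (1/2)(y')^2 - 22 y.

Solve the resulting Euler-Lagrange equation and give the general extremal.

The Lagrangian is L = (1/2)(y')^2 - 22 y.
∂L/∂y = -22.
∂L/∂y' = y'.
The Euler-Lagrange equation d/dx(∂L/∂y') − ∂L/∂y = 0 becomes:
    y'' + 22 = 0
General solution: y(x) = -11 x^2 + A x + B, where A and B are arbitrary constants fixed by the endpoint conditions.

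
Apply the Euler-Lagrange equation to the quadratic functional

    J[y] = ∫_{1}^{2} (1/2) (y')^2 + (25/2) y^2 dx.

The Lagrangian is L = (1/2) (y')^2 + (25/2) y^2.
Compute ∂L/∂y = 25y, ∂L/∂y' = y'.
The Euler-Lagrange equation d/dx(∂L/∂y') − ∂L/∂y = 0 reduces to
    y'' − 25 y = 0.
Its general solution is
    y(x) = A e^(5x) + B e^(−5x),
with A, B fixed by the endpoint conditions.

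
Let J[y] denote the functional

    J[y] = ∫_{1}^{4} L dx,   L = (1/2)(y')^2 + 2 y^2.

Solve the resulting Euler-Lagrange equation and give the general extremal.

The Lagrangian is L = (1/2)(y')^2 + 2 y^2.
∂L/∂y = 4y.
∂L/∂y' = y'.
The Euler-Lagrange equation d/dx(∂L/∂y') − ∂L/∂y = 0 becomes:
    y'' - 4 y = 0
General solution: y(x) = A e^(2x) + B e^(-2x), where A and B are arbitrary constants fixed by the endpoint conditions.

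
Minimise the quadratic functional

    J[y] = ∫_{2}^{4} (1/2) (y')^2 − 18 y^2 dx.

The Lagrangian is L = (1/2) (y')^2 − 18 y^2.
Compute ∂L/∂y = -36y, ∂L/∂y' = y'.
The Euler-Lagrange equation d/dx(∂L/∂y') − ∂L/∂y = 0 reduces to
    y'' + 36 y = 0.
Its general solution is
    y(x) = A sin(6x) + B cos(6x),
with A, B fixed by the endpoint conditions.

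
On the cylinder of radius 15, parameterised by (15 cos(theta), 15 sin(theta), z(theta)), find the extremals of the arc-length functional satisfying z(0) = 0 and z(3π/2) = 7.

Parameterise the cylinder of radius R = 15 as
    r(θ) = (15 cos θ, 15 sin θ, z(θ)).
The arc-length element is
    ds = sqrt(225 + (dz/dθ)^2) dθ,
so the Lagrangian is L = sqrt(225 + z'^2).
L depends on z' only, not on z or θ, so ∂L/∂z = 0 and
    ∂L/∂z' = z' / sqrt(225 + z'^2).
The Euler-Lagrange equation gives
    d/dθ( z' / sqrt(225 + z'^2) ) = 0,
so z' is constant. Integrating once:
    z(θ) = a θ + b,
a helix on the cylinder (a straight line when the cylinder is unrolled). The constants a, b are determined by the endpoint conditions.
With endpoint conditions z(0) = 0 and z(3π/2) = 7: from z(0) = b we get b = 0, and a·3π/2 + 0 = 7 gives a = 14/(3π), so
    z(θ) = (14/(3π)) θ.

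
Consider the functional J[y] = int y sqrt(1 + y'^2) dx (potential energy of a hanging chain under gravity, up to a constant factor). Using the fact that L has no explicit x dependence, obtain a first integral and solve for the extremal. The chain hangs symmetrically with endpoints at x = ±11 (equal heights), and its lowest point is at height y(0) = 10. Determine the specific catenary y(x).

The Lagrangian L(y, y') = y sqrt(1 + y'^2) has no explicit x dependence, so the Beltrami identity applies:
    L − y' ∂L/∂y' = C.
Compute ∂L/∂y' = y · y' / sqrt(1 + y'^2). Then
    L − y' ∂L/∂y'
    = y sqrt(1 + y'^2) − y · y'^2 / sqrt(1 + y'^2)
    = y (1 + y'^2 − y'^2) / sqrt(1 + y'^2)
    = y / sqrt(1 + y'^2) = C.
Squaring gives y^2 = C^2 (1 + y'^2), i.e.
    y'^2 = y^2 / C^2 − 1.
Separating variables,
    dy / sqrt(y^2 − C^2) = dx / C,
and integrating gives arccosh(y / C) = (x − a)/C, so
    y(x) = C cosh((x − a)/C),
the catenary. The constants C and a are fixed by the two endpoint conditions (and, for the hanging-chain problem, the length constraint selects C).
Now fit the given data. The endpoints x = ±11 are symmetric at equal height, so the catenary is even about its minimum: a = 0 and y(x) = C cosh(x/C). The lowest point is y(0) = C cosh(0) = C, and we are told y(0) = 10, so C = 10. Therefore
    y(x) = 10 cosh(x/10),
and at the endpoints
    y(±11) = 10 cosh(11/10).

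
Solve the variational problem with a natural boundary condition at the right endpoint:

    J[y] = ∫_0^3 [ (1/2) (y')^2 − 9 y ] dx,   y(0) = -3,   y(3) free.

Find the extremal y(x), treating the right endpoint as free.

The Lagrangian L = (1/2) (y')^2 − 9 y gives
    ∂L/∂y = −9,   ∂L/∂y' = y'.
Euler-Lagrange: d/dx(y') − (−9) = 0, i.e. y'' + 9 = 0, so
    y(x) = −(9/2) x^2 + C1 x + C2.
Fixed left endpoint y(0) = -3 ⇒ C2 = -3.
The right endpoint x = 3 is free, so the natural (transversality) condition is ∂L/∂y' |_{x=3} = 0, i.e. y'(3) = 0.
Compute y'(x) = −9 x + C1, so y'(3) = −27 + C1 = 0 ⇒ C1 = 27.
Therefore the extremal is
    y(x) = −(9/2) x^2 + 27 x − 3.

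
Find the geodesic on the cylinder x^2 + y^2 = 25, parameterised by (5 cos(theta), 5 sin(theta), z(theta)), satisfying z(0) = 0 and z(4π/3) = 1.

Parameterise the cylinder of radius R = 5 as
    r(θ) = (5 cos θ, 5 sin θ, z(θ)).
The arc-length element is
    ds = sqrt(25 + (dz/dθ)^2) dθ,
so the Lagrangian is L = sqrt(25 + z'^2).
L depends on z' only, not on z or θ, so ∂L/∂z = 0 and
    ∂L/∂z' = z' / sqrt(25 + z'^2).
The Euler-Lagrange equation gives
    d/dθ( z' / sqrt(25 + z'^2) ) = 0,
so z' is constant. Integrating once:
    z(θ) = a θ + b,
a helix on the cylinder (a straight line when the cylinder is unrolled). The constants a, b are determined by the endpoint conditions.
With endpoint conditions z(0) = 0 and z(4π/3) = 1: from z(0) = b we get b = 0, and a·4π/3 + 0 = 1 gives a = 3/(4π), so
    z(θ) = (3/(4π)) θ.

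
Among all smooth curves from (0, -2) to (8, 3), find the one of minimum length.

Arc-length functional: J[y] = ∫ sqrt(1 + (y')^2) dx.
Lagrangian L = sqrt(1 + (y')^2) has no explicit y dependence, so ∂L/∂y = 0 and the Euler-Lagrange equation gives
    d/dx( y' / sqrt(1 + (y')^2) ) = 0  ⇒  y' / sqrt(1 + (y')^2) = const.
Hence y' is constant, so y(x) is affine.
Fitting the endpoints (0, -2) and (8, 3):
    slope m = (3 − (-2)) / (8 − 0) = 5/8,
    intercept c = (-2) − m·0 = -2.
Extremal: y(x) = (5/8) x - 2.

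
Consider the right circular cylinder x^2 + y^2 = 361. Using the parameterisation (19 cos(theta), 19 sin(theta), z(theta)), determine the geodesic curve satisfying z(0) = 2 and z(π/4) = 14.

Parameterise the cylinder of radius R = 19 as
    r(θ) = (19 cos θ, 19 sin θ, z(θ)).
The arc-length element is
    ds = sqrt(361 + (dz/dθ)^2) dθ,
so the Lagrangian is L = sqrt(361 + z'^2).
L depends on z' only, not on z or θ, so ∂L/∂z = 0 and
    ∂L/∂z' = z' / sqrt(361 + z'^2).
The Euler-Lagrange equation gives
    d/dθ( z' / sqrt(361 + z'^2) ) = 0,
so z' is constant. Integrating once:
    z(θ) = a θ + b,
a helix on the cylinder (a straight line when the cylinder is unrolled). The constants a, b are determined by the endpoint conditions.
With endpoint conditions z(0) = 2 and z(π/4) = 14: from z(0) = b we get b = 2, and a·π/4 + 2 = 14 gives a = 48/π, so
    z(θ) = (48/π) θ + 2.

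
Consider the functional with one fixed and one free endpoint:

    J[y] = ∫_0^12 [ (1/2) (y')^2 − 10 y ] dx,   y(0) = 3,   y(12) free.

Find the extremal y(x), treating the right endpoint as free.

The Lagrangian L = (1/2) (y')^2 − 10 y gives
    ∂L/∂y = −10,   ∂L/∂y' = y'.
Euler-Lagrange: d/dx(y') − (−10) = 0, i.e. y'' + 10 = 0, so
    y(x) = −(10/2) x^2 + C1 x + C2.
Fixed left endpoint y(0) = 3 ⇒ C2 = 3.
The right endpoint x = 12 is free, so the natural (transversality) condition is ∂L/∂y' |_{x=12} = 0, i.e. y'(12) = 0.
Compute y'(x) = −10 x + C1, so y'(12) = −120 + C1 = 0 ⇒ C1 = 120.
Therefore the extremal is
    y(x) = −5 x^2 + 120 x + 3.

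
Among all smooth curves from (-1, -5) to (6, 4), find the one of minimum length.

Arc-length functional: J[y] = ∫ sqrt(1 + (y')^2) dx.
Lagrangian L = sqrt(1 + (y')^2) has no explicit y dependence, so ∂L/∂y = 0 and the Euler-Lagrange equation gives
    d/dx( y' / sqrt(1 + (y')^2) ) = 0  ⇒  y' / sqrt(1 + (y')^2) = const.
Hence y' is constant, so y(x) is affine.
Fitting the endpoints (-1, -5) and (6, 4):
    slope m = (4 − (-5)) / (6 − (-1)) = 9/7,
    intercept c = (-5) − m·(-1) = -26/7.
Extremal: y(x) = (9/7) x - 26/7.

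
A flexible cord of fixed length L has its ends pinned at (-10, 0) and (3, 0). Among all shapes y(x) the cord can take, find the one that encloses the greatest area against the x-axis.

Set up the augmented Lagrangian using a multiplier λ for the length constraint:
    F(y, y') = y − λ sqrt(1 + y'^2).
F has no explicit x dependence, so the Beltrami identity yields a first integral
    F − y' ∂F/∂y' = C.
Compute ∂F/∂y' = −λ y' / sqrt(1 + y'^2). Then
    y − λ sqrt(1 + y'^2) + λ y'^2 / sqrt(1 + y'^2) = C
    ⇒  y − λ / sqrt(1 + y'^2) = C.
Solving for y' and integrating gives
    (x − a)^2 + (y − b)^2 = λ^2,
a circular arc of radius λ. The constants a, b are determined by the endpoint conditions y(-10) = y(3) = 0, and λ is fixed implicitly by the length constraint
    ∫_{-10}^{3} sqrt(1 + y'^2) dx = L.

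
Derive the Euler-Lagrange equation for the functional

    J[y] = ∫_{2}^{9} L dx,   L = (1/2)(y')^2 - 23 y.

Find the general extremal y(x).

The Lagrangian is L = (1/2)(y')^2 - 23 y.
∂L/∂y = -23.
∂L/∂y' = y'.
The Euler-Lagrange equation d/dx(∂L/∂y') − ∂L/∂y = 0 becomes:
    y'' + 23 = 0
General solution: y(x) = -(23/2) x^2 + A x + B, where A and B are arbitrary constants fixed by the endpoint conditions.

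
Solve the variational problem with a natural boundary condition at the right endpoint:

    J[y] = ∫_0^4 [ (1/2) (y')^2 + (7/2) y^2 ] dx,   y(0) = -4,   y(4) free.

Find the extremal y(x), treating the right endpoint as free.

The Lagrangian L = (1/2) (y')^2 + (7/2) y^2 gives
    ∂L/∂y = 7 y,   ∂L/∂y' = y'.
Euler-Lagrange: y'' − 7 y = 0.
With k = sqrt(7), the general solution is
    y(x) = A cosh(sqrt(7) x) + B sinh(sqrt(7) x).
Fixed left endpoint y(0) = -4 ⇒ A = -4.
The right endpoint x = 4 is free, so the natural (transversality) condition is ∂L/∂y' |_{x=4} = 0, i.e. y'(4) = 0.
Compute y'(x) = A k sinh(k x) + B k cosh(k x), so
    y'(4) = A k sinh(k·4) + B k cosh(k·4) = 0
    ⇒ B = −A tanh(k·4) = 4 tanh(sqrt(7)·4).
Therefore the extremal is
    y(x) = −4 cosh(sqrt(7) x) + 4 tanh(sqrt(7)·4) sinh(sqrt(7) x).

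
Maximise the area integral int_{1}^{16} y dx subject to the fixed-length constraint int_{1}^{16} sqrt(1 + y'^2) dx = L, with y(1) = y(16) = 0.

Set up the augmented Lagrangian using a multiplier λ for the length constraint:
    F(y, y') = y − λ sqrt(1 + y'^2).
F has no explicit x dependence, so the Beltrami identity yields a first integral
    F − y' ∂F/∂y' = C.
Compute ∂F/∂y' = −λ y' / sqrt(1 + y'^2). Then
    y − λ sqrt(1 + y'^2) + λ y'^2 / sqrt(1 + y'^2) = C
    ⇒  y − λ / sqrt(1 + y'^2) = C.
Solving for y' and integrating gives
    (x − a)^2 + (y − b)^2 = λ^2,
a circular arc of radius λ. The constants a, b are determined by the endpoint conditions y(1) = y(16) = 0, and λ is fixed implicitly by the length constraint
    ∫_{1}^{16} sqrt(1 + y'^2) dx = L.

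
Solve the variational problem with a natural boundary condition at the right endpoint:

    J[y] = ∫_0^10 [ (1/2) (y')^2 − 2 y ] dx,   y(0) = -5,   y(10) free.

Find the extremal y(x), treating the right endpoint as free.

The Lagrangian L = (1/2) (y')^2 − 2 y gives
    ∂L/∂y = −2,   ∂L/∂y' = y'.
Euler-Lagrange: d/dx(y') − (−2) = 0, i.e. y'' + 2 = 0, so
    y(x) = −(2/2) x^2 + C1 x + C2.
Fixed left endpoint y(0) = -5 ⇒ C2 = -5.
The right endpoint x = 10 is free, so the natural (transversality) condition is ∂L/∂y' |_{x=10} = 0, i.e. y'(10) = 0.
Compute y'(x) = −2 x + C1, so y'(10) = −20 + C1 = 0 ⇒ C1 = 20.
Therefore the extremal is
    y(x) = −x^2 + 20 x − 5.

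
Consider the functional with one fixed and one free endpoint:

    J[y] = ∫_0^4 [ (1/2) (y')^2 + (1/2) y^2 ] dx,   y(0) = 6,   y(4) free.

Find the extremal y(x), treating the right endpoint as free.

The Lagrangian L = (1/2) (y')^2 + (1/2) y^2 gives
    ∂L/∂y = 1 y,   ∂L/∂y' = y'.
Euler-Lagrange: y'' − y = 0.
With k = 1, the general solution is
    y(x) = A cosh(x) + B sinh(x).
Fixed left endpoint y(0) = 6 ⇒ A = 6.
The right endpoint x = 4 is free, so the natural (transversality) condition is ∂L/∂y' |_{x=4} = 0, i.e. y'(4) = 0.
Compute y'(x) = A k sinh(k x) + B k cosh(k x), so
    y'(4) = A k sinh(k·4) + B k cosh(k·4) = 0
    ⇒ B = −A tanh(k·4) = − 6 tanh(1·4).
Therefore the extremal is
    y(x) = 6 cosh(1 x) − 6 tanh(1·4) sinh(1 x).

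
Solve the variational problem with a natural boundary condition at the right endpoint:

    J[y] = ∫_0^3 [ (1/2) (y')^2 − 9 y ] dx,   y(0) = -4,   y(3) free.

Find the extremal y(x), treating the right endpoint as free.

The Lagrangian L = (1/2) (y')^2 − 9 y gives
    ∂L/∂y = −9,   ∂L/∂y' = y'.
Euler-Lagrange: d/dx(y') − (−9) = 0, i.e. y'' + 9 = 0, so
    y(x) = −(9/2) x^2 + C1 x + C2.
Fixed left endpoint y(0) = -4 ⇒ C2 = -4.
The right endpoint x = 3 is free, so the natural (transversality) condition is ∂L/∂y' |_{x=3} = 0, i.e. y'(3) = 0.
Compute y'(x) = −9 x + C1, so y'(3) = −27 + C1 = 0 ⇒ C1 = 27.
Therefore the extremal is
    y(x) = −(9/2) x^2 + 27 x − 4.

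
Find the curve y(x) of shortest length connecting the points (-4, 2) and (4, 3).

Arc-length functional: J[y] = ∫ sqrt(1 + (y')^2) dx.
Lagrangian L = sqrt(1 + (y')^2) has no explicit y dependence, so ∂L/∂y = 0 and the Euler-Lagrange equation gives
    d/dx( y' / sqrt(1 + (y')^2) ) = 0  ⇒  y' / sqrt(1 + (y')^2) = const.
Hence y' is constant, so y(x) is affine.
Fitting the endpoints (-4, 2) and (4, 3):
    slope m = (3 − 2) / (4 − (-4)) = 1/8,
    intercept c = 2 − m·(-4) = 5/2.
Extremal: y(x) = (1/8) x + 5/2.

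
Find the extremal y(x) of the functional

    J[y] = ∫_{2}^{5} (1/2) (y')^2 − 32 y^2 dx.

The Lagrangian is L = (1/2) (y')^2 − 32 y^2.
Compute ∂L/∂y = -64y, ∂L/∂y' = y'.
The Euler-Lagrange equation d/dx(∂L/∂y') − ∂L/∂y = 0 reduces to
    y'' + 64 y = 0.
Its general solution is
    y(x) = A sin(8x) + B cos(8x),
with A, B fixed by the endpoint conditions.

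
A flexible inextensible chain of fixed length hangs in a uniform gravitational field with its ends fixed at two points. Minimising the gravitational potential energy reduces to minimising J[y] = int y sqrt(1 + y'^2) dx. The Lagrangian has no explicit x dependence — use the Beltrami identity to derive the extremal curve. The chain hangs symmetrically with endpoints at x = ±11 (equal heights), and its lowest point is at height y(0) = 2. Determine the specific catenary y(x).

The Lagrangian L(y, y') = y sqrt(1 + y'^2) has no explicit x dependence, so the Beltrami identity applies:
    L − y' ∂L/∂y' = C.
Compute ∂L/∂y' = y · y' / sqrt(1 + y'^2). Then
    L − y' ∂L/∂y'
    = y sqrt(1 + y'^2) − y · y'^2 / sqrt(1 + y'^2)
    = y (1 + y'^2 − y'^2) / sqrt(1 + y'^2)
    = y / sqrt(1 + y'^2) = C.
Squaring gives y^2 = C^2 (1 + y'^2), i.e.
    y'^2 = y^2 / C^2 − 1.
Separating variables,
    dy / sqrt(y^2 − C^2) = dx / C,
and integrating gives arccosh(y / C) = (x − a)/C, so
    y(x) = C cosh((x − a)/C),
the catenary. The constants C and a are fixed by the two endpoint conditions (and, for the hanging-chain problem, the length constraint selects C).
Now fit the given data. The endpoints x = ±11 are symmetric at equal height, so the catenary is even about its minimum: a = 0 and y(x) = C cosh(x/C). The lowest point is y(0) = C cosh(0) = C, and we are told y(0) = 2, so C = 2. Therefore
    y(x) = 2 cosh(x/2),
and at the endpoints
    y(±11) = 2 cosh(11/2).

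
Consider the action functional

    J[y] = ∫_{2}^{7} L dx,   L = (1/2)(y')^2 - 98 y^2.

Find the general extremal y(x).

The Lagrangian is L = (1/2)(y')^2 - 98 y^2.
∂L/∂y = -196y.
∂L/∂y' = y'.
The Euler-Lagrange equation d/dx(∂L/∂y') − ∂L/∂y = 0 becomes:
    y'' + 196 y = 0
General solution: y(x) = A sin(14x) + B cos(14x), where A and B are arbitrary constants fixed by the endpoint conditions.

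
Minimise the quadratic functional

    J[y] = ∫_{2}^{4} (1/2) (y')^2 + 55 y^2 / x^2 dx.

The Lagrangian is L = (1/2) (y')^2 + 55 y^2 / x^2.
Compute ∂L/∂y = 110y/x^2, ∂L/∂y' = y'.
The Euler-Lagrange equation d/dx(∂L/∂y') − ∂L/∂y = 0 reduces to
    y'' − 110/x^2 · y = 0  (x > 0).
Its general solution is
    y(x) = A x^11 + B x^(-10),
with A, B fixed by the endpoint conditions.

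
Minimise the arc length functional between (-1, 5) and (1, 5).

Arc-length functional: J[y] = ∫ sqrt(1 + (y')^2) dx.
Lagrangian L = sqrt(1 + (y')^2) has no explicit y dependence, so ∂L/∂y = 0 and the Euler-Lagrange equation gives
    d/dx( y' / sqrt(1 + (y')^2) ) = 0  ⇒  y' / sqrt(1 + (y')^2) = const.
Hence y' is constant, so y(x) is affine.
Fitting the endpoints (-1, 5) and (1, 5):
    slope m = (5 − 5) / (1 − (-1)) = 0,
    intercept c = 5 − m·(-1) = 5.
Extremal: y(x) = 5.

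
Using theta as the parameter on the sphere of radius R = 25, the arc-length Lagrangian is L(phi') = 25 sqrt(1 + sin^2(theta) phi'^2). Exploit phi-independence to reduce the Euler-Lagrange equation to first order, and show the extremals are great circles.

On the sphere of radius R = 25 with spherical coordinates (θ, φ), the induced metric is
    ds^2 = 625(dθ^2 + sin^2(θ) dφ^2).
Parameterise by θ; the arc-length functional is
    J[φ] = ∫ 25 sqrt(1 + sin^2(θ) (dφ/dθ)^2) dθ,
so L = 25 sqrt(1 + sin^2(θ) φ'^2). Compute
    ∂L/∂φ = 0  (L has no explicit φ dependence),
    ∂L/∂φ' = 25 sin^2(θ) φ' / sqrt(1 + sin^2(θ) φ'^2).
Since ∂L/∂φ = 0, the Euler-Lagrange equation
    d/dθ(∂L/∂φ') − ∂L/∂φ = 0
reduces to d/dθ(∂L/∂φ') = 0, i.e. the momentum conjugate to φ is conserved:
    25 sin^2(θ) φ' / sqrt(1 + sin^2(θ) φ'^2) = C.
The overall factor of 25 is constant, so dividing through gives Clairaut's relation sin^2(θ) φ' / sqrt(1 + sin^2(θ) φ'^2) = C' (with C' = C/25). Solving for φ' and integrating gives the great-circle family
    cot(θ) = A cos(φ − φ_0),
i.e. the intersection of the sphere with a plane through the origin. The two constants A and φ_0 (equivalently C and one phase) are fixed by the two endpoint conditions.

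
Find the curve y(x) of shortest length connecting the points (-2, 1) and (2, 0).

Arc-length functional: J[y] = ∫ sqrt(1 + (y')^2) dx.
Lagrangian L = sqrt(1 + (y')^2) has no explicit y dependence, so ∂L/∂y = 0 and the Euler-Lagrange equation gives
    d/dx( y' / sqrt(1 + (y')^2) ) = 0  ⇒  y' / sqrt(1 + (y')^2) = const.
Hence y' is constant, so y(x) is affine.
Fitting the endpoints (-2, 1) and (2, 0):
    slope m = (0 − 1) / (2 − (-2)) = -1/4,
    intercept c = 1 − m·(-2) = 1/2.
Extremal: y(x) = (-1/4) x + 1/2.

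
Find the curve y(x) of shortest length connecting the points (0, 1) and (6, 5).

Arc-length functional: J[y] = ∫ sqrt(1 + (y')^2) dx.
Lagrangian L = sqrt(1 + (y')^2) has no explicit y dependence, so ∂L/∂y = 0 and the Euler-Lagrange equation gives
    d/dx( y' / sqrt(1 + (y')^2) ) = 0  ⇒  y' / sqrt(1 + (y')^2) = const.
Hence y' is constant, so y(x) is affine.
Fitting the endpoints (0, 1) and (6, 5):
    slope m = (5 − 1) / (6 − 0) = 2/3,
    intercept c = 1 − m·0 = 1.
Extremal: y(x) = (2/3) x + 1.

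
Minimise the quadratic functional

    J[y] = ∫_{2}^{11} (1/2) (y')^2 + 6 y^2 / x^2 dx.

The Lagrangian is L = (1/2) (y')^2 + 6 y^2 / x^2.
Compute ∂L/∂y = 12y/x^2, ∂L/∂y' = y'.
The Euler-Lagrange equation d/dx(∂L/∂y') − ∂L/∂y = 0 reduces to
    y'' − 12/x^2 · y = 0  (x > 0).
Its general solution is
    y(x) = A x^4 + B x^(-3),
with A, B fixed by the endpoint conditions.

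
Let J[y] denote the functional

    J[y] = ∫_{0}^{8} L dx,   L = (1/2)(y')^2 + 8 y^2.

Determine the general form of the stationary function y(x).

The Lagrangian is L = (1/2)(y')^2 + 8 y^2.
∂L/∂y = 16y.
∂L/∂y' = y'.
The Euler-Lagrange equation d/dx(∂L/∂y') − ∂L/∂y = 0 becomes:
    y'' - 16 y = 0
General solution: y(x) = A e^(4x) + B e^(-4x), where A and B are arbitrary constants fixed by the endpoint conditions.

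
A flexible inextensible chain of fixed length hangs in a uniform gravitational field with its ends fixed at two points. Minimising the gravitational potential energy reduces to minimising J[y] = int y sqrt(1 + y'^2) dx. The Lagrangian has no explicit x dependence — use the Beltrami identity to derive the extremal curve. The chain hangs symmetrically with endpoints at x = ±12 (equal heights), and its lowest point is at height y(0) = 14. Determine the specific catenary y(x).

The Lagrangian L(y, y') = y sqrt(1 + y'^2) has no explicit x dependence, so the Beltrami identity applies:
    L − y' ∂L/∂y' = C.
Compute ∂L/∂y' = y · y' / sqrt(1 + y'^2). Then
    L − y' ∂L/∂y'
    = y sqrt(1 + y'^2) − y · y'^2 / sqrt(1 + y'^2)
    = y (1 + y'^2 − y'^2) / sqrt(1 + y'^2)
    = y / sqrt(1 + y'^2) = C.
Squaring gives y^2 = C^2 (1 + y'^2), i.e.
    y'^2 = y^2 / C^2 − 1.
Separating variables,
    dy / sqrt(y^2 − C^2) = dx / C,
and integrating gives arccosh(y / C) = (x − a)/C, so
    y(x) = C cosh((x − a)/C),
the catenary. The constants C and a are fixed by the two endpoint conditions (and, for the hanging-chain problem, the length constraint selects C).
Now fit the given data. The endpoints x = ±12 are symmetric at equal height, so the catenary is even about its minimum: a = 0 and y(x) = C cosh(x/C). The lowest point is y(0) = C cosh(0) = C, and we are told y(0) = 14, so C = 14. Therefore
    y(x) = 14 cosh(x/14),
and at the endpoints
    y(±12) = 14 cosh(12/14).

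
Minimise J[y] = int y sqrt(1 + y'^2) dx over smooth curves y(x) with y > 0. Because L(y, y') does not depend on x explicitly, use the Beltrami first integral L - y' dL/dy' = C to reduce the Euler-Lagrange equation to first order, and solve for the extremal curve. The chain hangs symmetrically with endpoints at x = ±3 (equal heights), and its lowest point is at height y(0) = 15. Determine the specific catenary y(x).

The Lagrangian L(y, y') = y sqrt(1 + y'^2) has no explicit x dependence, so the Beltrami identity applies:
    L − y' ∂L/∂y' = C.
Compute ∂L/∂y' = y · y' / sqrt(1 + y'^2). Then
    L − y' ∂L/∂y'
    = y sqrt(1 + y'^2) − y · y'^2 / sqrt(1 + y'^2)
    = y (1 + y'^2 − y'^2) / sqrt(1 + y'^2)
    = y / sqrt(1 + y'^2) = C.
Squaring gives y^2 = C^2 (1 + y'^2), i.e.
    y'^2 = y^2 / C^2 − 1.
Separating variables,
    dy / sqrt(y^2 − C^2) = dx / C,
and integrating gives arccosh(y / C) = (x − a)/C, so
    y(x) = C cosh((x − a)/C),
the catenary. The constants C and a are fixed by the two endpoint conditions (and, for the hanging-chain problem, the length constraint selects C).
Now fit the given data. The endpoints x = ±3 are symmetric at equal height, so the catenary is even about its minimum: a = 0 and y(x) = C cosh(x/C). The lowest point is y(0) = C cosh(0) = C, and we are told y(0) = 15, so C = 15. Therefore
    y(x) = 15 cosh(x/15),
and at the endpoints
    y(±3) = 15 cosh(3/15).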